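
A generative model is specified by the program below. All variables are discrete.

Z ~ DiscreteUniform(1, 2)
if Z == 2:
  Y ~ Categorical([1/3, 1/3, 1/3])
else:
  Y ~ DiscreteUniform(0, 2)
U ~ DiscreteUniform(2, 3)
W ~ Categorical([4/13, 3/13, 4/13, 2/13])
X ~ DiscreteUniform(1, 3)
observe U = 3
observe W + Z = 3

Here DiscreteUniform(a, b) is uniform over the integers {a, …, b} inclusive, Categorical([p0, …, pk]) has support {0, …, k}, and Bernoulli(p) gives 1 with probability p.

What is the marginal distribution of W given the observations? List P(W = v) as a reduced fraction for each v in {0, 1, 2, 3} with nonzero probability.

P(W=1) = 3/7, P(W=2) = 4/7

Enumerate traces; 18 have nonzero weight after conditioning:
  (Z=1, Y=0, U=3, W=2, X=1) weight 1/117
  (Z=1, Y=0, U=3, W=2, X=2) weight 1/117
  (Z=1, Y=0, U=3, W=2, X=3) weight 1/117
  (Z=1, Y=1, U=3, W=2, X=1) weight 1/117
  (Z=1, Y=1, U=3, W=2, X=2) weight 1/117
  (Z=1, Y=1, U=3, W=2, X=3) weight 1/117
  (Z=1, Y=2, U=3, W=2, X=1) weight 1/117
  (Z=1, Y=2, U=3, W=2, X=2) weight 1/117
  (Z=2, Y=0, U=3, W=1, X=1) weight 1/156
  … 9 more
Group by W:
  weight(W=1) = 3/52
  weight(W=2) = 1/13
Total weight = 3/52 + 1/13 = 7/52
P(W=1 | obs) = 3/52 / 7/52 = 3/7
P(W=2 | obs) = 1/13 / 7/52 = 4/7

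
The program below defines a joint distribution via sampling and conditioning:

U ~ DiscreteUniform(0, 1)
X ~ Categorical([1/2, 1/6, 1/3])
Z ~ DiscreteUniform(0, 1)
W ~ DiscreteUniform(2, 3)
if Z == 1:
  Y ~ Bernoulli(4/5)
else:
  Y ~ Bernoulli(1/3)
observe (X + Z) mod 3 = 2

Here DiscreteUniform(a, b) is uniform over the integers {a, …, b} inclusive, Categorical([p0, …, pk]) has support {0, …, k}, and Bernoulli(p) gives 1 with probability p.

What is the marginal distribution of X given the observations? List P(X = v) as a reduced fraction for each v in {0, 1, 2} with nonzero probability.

Enumerate traces; 16 have nonzero weight after conditioning:
  (U=0, X=1, Z=1, W=2, Y=0) weight 1/240
  (U=0, X=1, Z=1, W=2, Y=1) weight 1/60
  (U=0, X=1, Z=1, W=3, Y=0) weight 1/240
  (U=0, X=1, Z=1, W=3, Y=1) weight 1/60
  (U=0, X=2, Z=0, W=2, Y=0) weight 1/36
  (U=0, X=2, Z=0, W=2, Y=1) weight 1/72
  (U=0, X=2, Z=0, W=3, Y=0) weight 1/36
  (U=0, X=2, Z=0, W=3, Y=1) weight 1/72
  … 8 more
Group by X:
  weight(X=1) = 1/12
  weight(X=2) = 1/6
Total weight = 1/12 + 1/6 = 1/4
P(X=1 | obs) = 1/12 / 1/4 = 1/3
P(X=2 | obs) = 1/6 / 1/4 = 2/3

P(X=1) = 1/3, P(X=2) = 2/3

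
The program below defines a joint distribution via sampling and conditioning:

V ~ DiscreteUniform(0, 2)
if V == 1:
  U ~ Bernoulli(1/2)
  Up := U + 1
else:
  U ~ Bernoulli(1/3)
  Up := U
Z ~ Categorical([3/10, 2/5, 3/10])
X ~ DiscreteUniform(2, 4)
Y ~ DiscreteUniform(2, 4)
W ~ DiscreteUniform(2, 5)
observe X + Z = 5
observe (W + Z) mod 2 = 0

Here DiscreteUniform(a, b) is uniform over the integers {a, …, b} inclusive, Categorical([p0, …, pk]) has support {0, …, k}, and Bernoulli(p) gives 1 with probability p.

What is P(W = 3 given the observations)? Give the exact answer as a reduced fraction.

Enumerate traces; 72 have nonzero weight after conditioning:
  (V=0, U=0, Z=1, X=4, Y=2, W=3) weight 1/405
  (V=0, U=0, Z=1, X=4, Y=2, W=5) weight 1/405
  (V=0, U=0, Z=1, X=4, Y=3, W=3) weight 1/405
  (V=0, U=0, Z=1, X=4, Y=3, W=5) weight 1/405
  (V=0, U=0, Z=1, X=4, Y=4, W=3) weight 1/405
  (V=0, U=0, Z=1, X=4, Y=4, W=5) weight 1/405
  (V=0, U=0, Z=2, X=3, Y=2, W=2) weight 1/540
  (V=0, U=0, Z=2, X=3, Y=2, W=4) weight 1/540
  … 64 more
Group by W:
  weight(W=2) = 1/40
  weight(W=3) = 1/30
  weight(W=4) = 1/40
  weight(W=5) = 1/30
Total weight = 1/40 + 1/30 + 1/40 + 1/30 = 7/60
P(W=2 | obs) = 1/40 / 7/60 = 3/14
P(W=3 | obs) = 1/30 / 7/60 = 2/7
P(W=4 | obs) = 1/40 / 7/60 = 3/14
P(W=5 | obs) = 1/30 / 7/60 = 2/7

P(W = 3 | obs) = 2/7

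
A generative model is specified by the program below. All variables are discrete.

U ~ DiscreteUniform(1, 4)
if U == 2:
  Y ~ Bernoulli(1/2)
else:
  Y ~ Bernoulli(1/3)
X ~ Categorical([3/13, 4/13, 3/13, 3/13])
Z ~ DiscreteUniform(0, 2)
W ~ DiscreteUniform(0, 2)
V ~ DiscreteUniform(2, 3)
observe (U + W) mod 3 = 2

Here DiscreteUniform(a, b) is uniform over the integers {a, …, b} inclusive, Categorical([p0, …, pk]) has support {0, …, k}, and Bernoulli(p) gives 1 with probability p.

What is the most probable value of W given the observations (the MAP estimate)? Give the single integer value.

Enumerate traces; 192 have nonzero weight after conditioning:
  (U=1, Y=0, X=0, Z=0, W=1, V=2) weight 1/468
  (U=1, Y=0, X=0, Z=0, W=1, V=3) weight 1/468
  (U=1, Y=0, X=0, Z=1, W=1, V=2) weight 1/468
  (U=1, Y=0, X=0, Z=1, W=1, V=3) weight 1/468
  (U=1, Y=0, X=0, Z=2, W=1, V=2) weight 1/468
  (U=1, Y=0, X=0, Z=2, W=1, V=3) weight 1/468
  (U=1, Y=0, X=1, Z=0, W=1, V=2) weight 1/351
  (U=1, Y=0, X=1, Z=0, W=1, V=3) weight 1/351
  (U=2, Y=0, X=0, Z=0, W=0, V=2) weight 1/624
  (U=3, Y=0, X=0, Z=0, W=2, V=2) weight 1/468
  … 182 more
Group by W:
  weight(W=0) = 1/12
  weight(W=1) = 1/6
  weight(W=2) = 1/12
Total weight = 1/12 + 1/6 + 1/12 = 1/3
P(W=0 | obs) = 1/12 / 1/3 = 1/4
P(W=1 | obs) = 1/6 / 1/3 = 1/2
P(W=2 | obs) = 1/12 / 1/3 = 1/4
argmax = 1

argmax_v P(W = v | obs) = 1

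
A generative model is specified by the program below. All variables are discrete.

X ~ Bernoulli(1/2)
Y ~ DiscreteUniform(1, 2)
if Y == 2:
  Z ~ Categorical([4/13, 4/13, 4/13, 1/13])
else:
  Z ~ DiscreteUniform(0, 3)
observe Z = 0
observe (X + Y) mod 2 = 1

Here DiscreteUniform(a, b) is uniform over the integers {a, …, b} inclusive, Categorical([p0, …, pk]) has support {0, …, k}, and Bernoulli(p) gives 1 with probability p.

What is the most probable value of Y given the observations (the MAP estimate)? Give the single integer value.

argmax_v P(Y = v | obs) = 2

Enumerate traces; 2 have nonzero weight after conditioning:
  (X=0, Y=1, Z=0) weight 1/16
  (X=1, Y=2, Z=0) weight 1/13
Group by Y:
  weight(Y=1) = 1/16
  weight(Y=2) = 1/13
Total weight = 1/16 + 1/13 = 29/208
P(Y=1 | obs) = 1/16 / 29/208 = 13/29
P(Y=2 | obs) = 1/13 / 29/208 = 16/29
argmax = 2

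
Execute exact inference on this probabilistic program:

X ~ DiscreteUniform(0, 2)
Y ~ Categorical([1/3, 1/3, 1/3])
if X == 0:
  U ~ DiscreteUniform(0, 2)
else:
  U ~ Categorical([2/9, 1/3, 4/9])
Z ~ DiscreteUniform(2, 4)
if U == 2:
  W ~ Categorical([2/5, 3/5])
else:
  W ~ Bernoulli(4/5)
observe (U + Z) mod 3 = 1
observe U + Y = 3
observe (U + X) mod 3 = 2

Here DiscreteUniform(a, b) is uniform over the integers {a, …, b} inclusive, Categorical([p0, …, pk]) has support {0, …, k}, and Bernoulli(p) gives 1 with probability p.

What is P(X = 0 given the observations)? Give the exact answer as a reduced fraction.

P(X = 0 | obs) = 1/2

Enumerate traces; 4 have nonzero weight after conditioning:
  (X=0, Y=1, U=2, Z=2, W=0) weight 2/405
  (X=0, Y=1, U=2, Z=2, W=1) weight 1/135
  (X=1, Y=2, U=1, Z=3, W=0) weight 1/405
  (X=1, Y=2, U=1, Z=3, W=1) weight 4/405
Group by X:
  weight(X=0) = 1/81
  weight(X=1) = 1/81
Total weight = 1/81 + 1/81 = 2/81
P(X=0 | obs) = 1/81 / 2/81 = 1/2
P(X=1 | obs) = 1/81 / 2/81 = 1/2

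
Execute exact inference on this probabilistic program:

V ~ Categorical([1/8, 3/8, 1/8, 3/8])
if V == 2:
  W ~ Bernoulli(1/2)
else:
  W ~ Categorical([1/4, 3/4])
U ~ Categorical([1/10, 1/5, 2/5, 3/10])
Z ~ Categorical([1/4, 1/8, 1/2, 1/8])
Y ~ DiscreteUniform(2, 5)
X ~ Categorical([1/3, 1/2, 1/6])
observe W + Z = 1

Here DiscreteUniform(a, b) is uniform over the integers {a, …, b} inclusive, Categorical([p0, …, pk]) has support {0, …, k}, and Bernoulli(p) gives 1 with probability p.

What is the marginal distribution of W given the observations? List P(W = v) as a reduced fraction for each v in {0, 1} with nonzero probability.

Enumerate traces; 384 have nonzero weight after conditioning:
  (V=0, W=0, U=0, Z=1, Y=2, X=0) weight 1/30720
  (V=0, W=0, U=0, Z=1, Y=2, X=1) weight 1/20480
  (V=0, W=0, U=0, Z=1, Y=2, X=2) weight 1/61440
  (V=0, W=0, U=0, Z=1, Y=3, X=0) weight 1/30720
  (V=0, W=0, U=0, Z=1, Y=3, X=1) weight 1/20480
  (V=0, W=0, U=0, Z=1, Y=3, X=2) weight 1/61440
  (V=0, W=0, U=0, Z=1, Y=4, X=0) weight 1/30720
  (V=0, W=0, U=0, Z=1, Y=4, X=1) weight 1/20480
  (V=0, W=1, U=0, Z=0, Y=2, X=0) weight 1/5120
  … 375 more
Group by W:
  weight(W=0) = 9/256
  weight(W=1) = 23/128
Total weight = 9/256 + 23/128 = 55/256
P(W=0 | obs) = 9/256 / 55/256 = 9/55
P(W=1 | obs) = 23/128 / 55/256 = 46/55

P(W=0) = 9/55, P(W=1) = 46/55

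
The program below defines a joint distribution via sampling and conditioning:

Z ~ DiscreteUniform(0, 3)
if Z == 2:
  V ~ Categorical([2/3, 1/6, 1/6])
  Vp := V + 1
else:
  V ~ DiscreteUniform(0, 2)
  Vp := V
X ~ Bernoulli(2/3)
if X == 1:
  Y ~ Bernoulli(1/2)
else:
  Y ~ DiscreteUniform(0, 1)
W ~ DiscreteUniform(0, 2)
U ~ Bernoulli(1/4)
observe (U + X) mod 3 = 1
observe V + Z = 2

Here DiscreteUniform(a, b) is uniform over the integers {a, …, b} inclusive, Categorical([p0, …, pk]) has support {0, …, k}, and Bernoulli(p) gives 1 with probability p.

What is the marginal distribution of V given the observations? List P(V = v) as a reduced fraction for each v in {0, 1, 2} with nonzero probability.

Enumerate traces; 36 have nonzero weight after conditioning:
  (Z=0, V=2, X=0, Y=0, W=0, U=1) weight 1/864
  (Z=0, V=2, X=0, Y=0, W=1, U=1) weight 1/864
  (Z=0, V=2, X=0, Y=0, W=2, U=1) weight 1/864
  (Z=0, V=2, X=0, Y=1, W=0, U=1) weight 1/864
  (Z=0, V=2, X=0, Y=1, W=1, U=1) weight 1/864
  (Z=0, V=2, X=0, Y=1, W=2, U=1) weight 1/864
  (Z=0, V=2, X=1, Y=0, W=0, U=0) weight 1/144
  (Z=0, V=2, X=1, Y=0, W=1, U=0) weight 1/144
  (Z=1, V=1, X=0, Y=0, W=0, U=1) weight 1/864
  (Z=2, V=0, X=0, Y=0, W=0, U=1) weight 1/432
  … 26 more
Group by V:
  weight(V=0) = 7/72
  weight(V=1) = 7/144
  weight(V=2) = 7/144
Total weight = 7/72 + 7/144 + 7/144 = 7/36
P(V=0 | obs) = 7/72 / 7/36 = 1/2
P(V=1 | obs) = 7/144 / 7/36 = 1/4
P(V=2 | obs) = 7/144 / 7/36 = 1/4

P(V=0) = 1/2, P(V=1) = 1/4, P(V=2) = 1/4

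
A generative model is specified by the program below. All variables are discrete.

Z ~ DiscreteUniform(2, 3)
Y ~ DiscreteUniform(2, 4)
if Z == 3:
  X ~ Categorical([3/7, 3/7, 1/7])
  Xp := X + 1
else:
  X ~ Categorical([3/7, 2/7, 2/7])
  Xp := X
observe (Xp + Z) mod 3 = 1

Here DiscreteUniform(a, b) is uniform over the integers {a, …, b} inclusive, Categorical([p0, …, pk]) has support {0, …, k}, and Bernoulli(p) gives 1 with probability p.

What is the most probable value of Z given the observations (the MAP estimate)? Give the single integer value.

argmax_v P(Z = v | obs) = 3

Enumerate traces; 6 have nonzero weight after conditioning:
  (Z=2, Y=2, X=2) weight 1/21
  (Z=2, Y=3, X=2) weight 1/21
  (Z=2, Y=4, X=2) weight 1/21
  (Z=3, Y=2, X=0) weight 1/14
  (Z=3, Y=3, X=0) weight 1/14
  (Z=3, Y=4, X=0) weight 1/14
Group by Z:
  weight(Z=2) = 1/7
  weight(Z=3) = 3/14
Total weight = 1/7 + 3/14 = 5/14
P(Z=2 | obs) = 1/7 / 5/14 = 2/5
P(Z=3 | obs) = 3/14 / 5/14 = 3/5
argmax = 3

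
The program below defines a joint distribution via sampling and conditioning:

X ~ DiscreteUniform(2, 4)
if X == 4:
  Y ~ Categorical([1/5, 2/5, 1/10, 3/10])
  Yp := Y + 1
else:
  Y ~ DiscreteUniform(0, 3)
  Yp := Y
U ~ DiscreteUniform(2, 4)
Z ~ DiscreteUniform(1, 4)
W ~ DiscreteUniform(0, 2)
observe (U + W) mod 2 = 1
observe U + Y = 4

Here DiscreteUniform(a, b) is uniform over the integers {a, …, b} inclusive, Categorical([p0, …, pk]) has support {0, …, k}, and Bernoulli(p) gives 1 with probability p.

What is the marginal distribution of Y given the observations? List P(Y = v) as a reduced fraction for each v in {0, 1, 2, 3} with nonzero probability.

P(Y=0) = 7/31, P(Y=1) = 18/31, P(Y=2) = 6/31

Enumerate traces; 48 have nonzero weight after conditioning:
  (X=2, Y=0, U=4, Z=1, W=1) weight 1/432
  (X=2, Y=0, U=4, Z=2, W=1) weight 1/432
  (X=2, Y=0, U=4, Z=3, W=1) weight 1/432
  (X=2, Y=0, U=4, Z=4, W=1) weight 1/432
  (X=2, Y=1, U=3, Z=1, W=0) weight 1/432
  (X=2, Y=1, U=3, Z=1, W=2) weight 1/432
  (X=2, Y=1, U=3, Z=2, W=0) weight 1/432
  (X=2, Y=1, U=3, Z=2, W=2) weight 1/432
  (X=2, Y=2, U=2, Z=1, W=1) weight 1/432
  … 39 more
Group by Y:
  weight(Y=0) = 7/270
  weight(Y=1) = 1/15
  weight(Y=2) = 1/45
Total weight = 7/270 + 1/15 + 1/45 = 31/270
P(Y=0 | obs) = 7/270 / 31/270 = 7/31
P(Y=1 | obs) = 1/15 / 31/270 = 18/31
P(Y=2 | obs) = 1/45 / 31/270 = 6/31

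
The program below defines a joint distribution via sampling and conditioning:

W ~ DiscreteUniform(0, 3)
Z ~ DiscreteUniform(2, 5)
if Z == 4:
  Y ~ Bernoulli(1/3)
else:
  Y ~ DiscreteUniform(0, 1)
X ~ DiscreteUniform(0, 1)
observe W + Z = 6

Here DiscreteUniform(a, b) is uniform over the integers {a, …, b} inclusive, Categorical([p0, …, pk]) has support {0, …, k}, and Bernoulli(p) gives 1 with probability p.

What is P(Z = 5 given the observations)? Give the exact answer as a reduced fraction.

P(Z = 5 | obs) = 1/3

Enumerate traces; 12 have nonzero weight after conditioning:
  (W=1, Z=5, Y=0, X=0) weight 1/64
  (W=1, Z=5, Y=0, X=1) weight 1/64
  (W=1, Z=5, Y=1, X=0) weight 1/64
  (W=1, Z=5, Y=1, X=1) weight 1/64
  (W=2, Z=4, Y=0, X=0) weight 1/48
  (W=2, Z=4, Y=0, X=1) weight 1/48
  (W=2, Z=4, Y=1, X=0) weight 1/96
  (W=2, Z=4, Y=1, X=1) weight 1/96
  (W=3, Z=3, Y=0, X=0) weight 1/64
  … 3 more
Group by Z:
  weight(Z=3) = 1/16
  weight(Z=4) = 1/16
  weight(Z=5) = 1/16
Total weight = 1/16 + 1/16 + 1/16 = 3/16
P(Z=3 | obs) = 1/16 / 3/16 = 1/3
P(Z=4 | obs) = 1/16 / 3/16 = 1/3
P(Z=5 | obs) = 1/16 / 3/16 = 1/3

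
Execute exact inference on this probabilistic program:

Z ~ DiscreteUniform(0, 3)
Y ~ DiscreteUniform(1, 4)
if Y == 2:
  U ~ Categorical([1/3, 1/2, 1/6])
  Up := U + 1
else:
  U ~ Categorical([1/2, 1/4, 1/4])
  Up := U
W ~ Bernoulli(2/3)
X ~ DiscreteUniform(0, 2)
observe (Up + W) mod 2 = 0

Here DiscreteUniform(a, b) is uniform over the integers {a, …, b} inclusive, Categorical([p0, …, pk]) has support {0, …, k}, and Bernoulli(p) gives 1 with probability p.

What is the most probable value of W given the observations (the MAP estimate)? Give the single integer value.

Enumerate traces; 144 have nonzero weight after conditioning:
  (Z=0, Y=1, U=0, W=0, X=0) weight 1/288
  (Z=0, Y=1, U=0, W=0, X=1) weight 1/288
  (Z=0, Y=1, U=0, W=0, X=2) weight 1/288
  (Z=0, Y=1, U=1, W=1, X=0) weight 1/288
  (Z=0, Y=1, U=1, W=1, X=1) weight 1/288
  (Z=0, Y=1, U=1, W=1, X=2) weight 1/288
  (Z=0, Y=1, U=2, W=0, X=0) weight 1/576
  (Z=0, Y=1, U=2, W=0, X=1) weight 1/576
  … 136 more
Group by W:
  weight(W=0) = 11/48
  weight(W=1) = 5/24
Total weight = 11/48 + 5/24 = 7/16
P(W=0 | obs) = 11/48 / 7/16 = 11/21
P(W=1 | obs) = 5/24 / 7/16 = 10/21
argmax = 0

argmax_v P(W = v | obs) = 0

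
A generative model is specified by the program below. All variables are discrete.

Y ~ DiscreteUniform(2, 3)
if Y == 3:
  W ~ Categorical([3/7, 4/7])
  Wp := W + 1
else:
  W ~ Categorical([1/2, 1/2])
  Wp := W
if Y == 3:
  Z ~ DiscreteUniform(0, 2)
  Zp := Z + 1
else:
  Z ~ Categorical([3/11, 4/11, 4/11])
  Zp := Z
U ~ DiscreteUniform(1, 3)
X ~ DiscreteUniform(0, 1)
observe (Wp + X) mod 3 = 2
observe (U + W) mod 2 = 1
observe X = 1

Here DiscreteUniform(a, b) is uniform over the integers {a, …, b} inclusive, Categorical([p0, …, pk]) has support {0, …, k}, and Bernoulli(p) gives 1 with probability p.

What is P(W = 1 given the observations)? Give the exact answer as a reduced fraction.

Enumerate traces; 9 have nonzero weight after conditioning:
  (Y=2, W=1, Z=0, U=2, X=1) weight 1/88
  (Y=2, W=1, Z=1, U=2, X=1) weight 1/66
  (Y=2, W=1, Z=2, U=2, X=1) weight 1/66
  (Y=3, W=0, Z=0, U=1, X=1) weight 1/84
  (Y=3, W=0, Z=0, U=3, X=1) weight 1/84
  (Y=3, W=0, Z=1, U=1, X=1) weight 1/84
  (Y=3, W=0, Z=1, U=3, X=1) weight 1/84
  (Y=3, W=0, Z=2, U=1, X=1) weight 1/84
  … 1 more
Group by W:
  weight(W=0) = 1/14
  weight(W=1) = 1/24
Total weight = 1/14 + 1/24 = 19/168
P(W=0 | obs) = 1/14 / 19/168 = 12/19
P(W=1 | obs) = 1/24 / 19/168 = 7/19

P(W = 1 | obs) = 7/19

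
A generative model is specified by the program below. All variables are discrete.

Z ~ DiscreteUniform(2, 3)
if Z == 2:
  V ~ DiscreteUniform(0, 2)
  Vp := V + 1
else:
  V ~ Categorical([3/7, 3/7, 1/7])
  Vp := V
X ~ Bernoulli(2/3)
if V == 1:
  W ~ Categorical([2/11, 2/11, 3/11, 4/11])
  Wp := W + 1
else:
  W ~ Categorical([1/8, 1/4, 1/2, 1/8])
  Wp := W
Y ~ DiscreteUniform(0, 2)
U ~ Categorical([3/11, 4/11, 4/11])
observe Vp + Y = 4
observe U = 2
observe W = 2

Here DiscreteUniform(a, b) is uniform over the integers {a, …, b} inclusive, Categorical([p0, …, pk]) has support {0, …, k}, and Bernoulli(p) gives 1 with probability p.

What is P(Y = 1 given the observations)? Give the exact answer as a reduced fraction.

Enumerate traces; 6 have nonzero weight after conditioning:
  (Z=2, V=1, X=0, W=2, Y=2, U=2) weight 2/1089
  (Z=2, V=1, X=1, W=2, Y=2, U=2) weight 4/1089
  (Z=2, V=2, X=0, W=2, Y=1, U=2) weight 1/297
  (Z=2, V=2, X=1, W=2, Y=1, U=2) weight 2/297
  (Z=3, V=2, X=0, W=2, Y=2, U=2) weight 1/693
  (Z=3, V=2, X=1, W=2, Y=2, U=2) weight 2/693
Group by Y:
  weight(Y=1) = 1/99
  weight(Y=2) = 25/2541
Total weight = 1/99 + 25/2541 = 152/7623
P(Y=1 | obs) = 1/99 / 152/7623 = 77/152
P(Y=2 | obs) = 25/2541 / 152/7623 = 75/152

P(Y = 1 | obs) = 77/152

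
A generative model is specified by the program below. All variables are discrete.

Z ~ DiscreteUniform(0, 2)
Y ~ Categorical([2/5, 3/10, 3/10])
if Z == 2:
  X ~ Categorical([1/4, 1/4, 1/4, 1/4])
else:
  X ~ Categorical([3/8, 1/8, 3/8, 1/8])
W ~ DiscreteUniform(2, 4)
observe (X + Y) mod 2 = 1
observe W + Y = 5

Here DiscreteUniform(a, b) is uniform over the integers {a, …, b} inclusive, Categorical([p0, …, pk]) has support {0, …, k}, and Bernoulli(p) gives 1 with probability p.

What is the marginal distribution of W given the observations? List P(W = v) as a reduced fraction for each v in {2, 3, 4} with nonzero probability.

P(W=3) = 1/3, P(W=4) = 2/3

Enumerate traces; 12 have nonzero weight after conditioning:
  (Z=0, Y=1, X=0, W=4) weight 1/80
  (Z=0, Y=1, X=2, W=4) weight 1/80
  (Z=0, Y=2, X=1, W=3) weight 1/240
  (Z=0, Y=2, X=3, W=3) weight 1/240
  (Z=1, Y=1, X=0, W=4) weight 1/80
  (Z=1, Y=1, X=2, W=4) weight 1/80
  (Z=1, Y=2, X=1, W=3) weight 1/240
  (Z=1, Y=2, X=3, W=3) weight 1/240
  … 4 more
Group by W:
  weight(W=3) = 1/30
  weight(W=4) = 1/15
Total weight = 1/30 + 1/15 = 1/10
P(W=3 | obs) = 1/30 / 1/10 = 1/3
P(W=4 | obs) = 1/15 / 1/10 = 2/3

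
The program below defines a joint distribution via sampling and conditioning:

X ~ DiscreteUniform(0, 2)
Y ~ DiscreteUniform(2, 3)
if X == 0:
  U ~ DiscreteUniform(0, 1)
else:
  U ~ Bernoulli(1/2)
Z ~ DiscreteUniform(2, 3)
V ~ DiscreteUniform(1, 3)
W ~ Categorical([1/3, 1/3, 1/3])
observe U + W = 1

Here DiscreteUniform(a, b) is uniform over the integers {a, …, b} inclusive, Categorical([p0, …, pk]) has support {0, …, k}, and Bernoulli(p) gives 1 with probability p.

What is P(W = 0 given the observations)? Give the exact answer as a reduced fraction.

P(W = 0 | obs) = 1/2

Enumerate traces; 72 have nonzero weight after conditioning:
  (X=0, Y=2, U=0, Z=2, V=1, W=1) weight 1/216
  (X=0, Y=2, U=0, Z=2, V=2, W=1) weight 1/216
  (X=0, Y=2, U=0, Z=2, V=3, W=1) weight 1/216
  (X=0, Y=2, U=0, Z=3, V=1, W=1) weight 1/216
  (X=0, Y=2, U=0, Z=3, V=2, W=1) weight 1/216
  (X=0, Y=2, U=0, Z=3, V=3, W=1) weight 1/216
  (X=0, Y=2, U=1, Z=2, V=1, W=0) weight 1/216
  (X=0, Y=2, U=1, Z=2, V=2, W=0) weight 1/216
  … 64 more
Group by W:
  weight(W=0) = 1/6
  weight(W=1) = 1/6
Total weight = 1/6 + 1/6 = 1/3
P(W=0 | obs) = 1/6 / 1/3 = 1/2
P(W=1 | obs) = 1/6 / 1/3 = 1/2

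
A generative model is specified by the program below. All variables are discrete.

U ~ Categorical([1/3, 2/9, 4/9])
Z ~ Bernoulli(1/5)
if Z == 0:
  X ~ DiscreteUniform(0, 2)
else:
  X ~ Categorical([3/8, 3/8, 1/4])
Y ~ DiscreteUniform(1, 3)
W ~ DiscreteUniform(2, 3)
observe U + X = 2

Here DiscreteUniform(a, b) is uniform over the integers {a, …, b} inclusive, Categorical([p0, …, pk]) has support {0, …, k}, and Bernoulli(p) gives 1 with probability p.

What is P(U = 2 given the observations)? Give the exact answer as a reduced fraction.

P(U = 2 | obs) = 41/90

Enumerate traces; 36 have nonzero weight after conditioning:
  (U=0, Z=0, X=2, Y=1, W=2) weight 2/135
  (U=0, Z=0, X=2, Y=1, W=3) weight 2/135
  (U=0, Z=0, X=2, Y=2, W=2) weight 2/135
  (U=0, Z=0, X=2, Y=2, W=3) weight 2/135
  (U=0, Z=0, X=2, Y=3, W=2) weight 2/135
  (U=0, Z=0, X=2, Y=3, W=3) weight 2/135
  (U=0, Z=1, X=2, Y=1, W=2) weight 1/360
  (U=0, Z=1, X=2, Y=1, W=3) weight 1/360
  (U=1, Z=0, X=1, Y=1, W=2) weight 4/405
  (U=2, Z=0, X=0, Y=1, W=2) weight 8/405
  … 26 more
Group by U:
  weight(U=0) = 19/180
  weight(U=1) = 41/540
  weight(U=2) = 41/270
Total weight = 19/180 + 41/540 + 41/270 = 1/3
P(U=0 | obs) = 19/180 / 1/3 = 19/60
P(U=1 | obs) = 41/540 / 1/3 = 41/180
P(U=2 | obs) = 41/270 / 1/3 = 41/90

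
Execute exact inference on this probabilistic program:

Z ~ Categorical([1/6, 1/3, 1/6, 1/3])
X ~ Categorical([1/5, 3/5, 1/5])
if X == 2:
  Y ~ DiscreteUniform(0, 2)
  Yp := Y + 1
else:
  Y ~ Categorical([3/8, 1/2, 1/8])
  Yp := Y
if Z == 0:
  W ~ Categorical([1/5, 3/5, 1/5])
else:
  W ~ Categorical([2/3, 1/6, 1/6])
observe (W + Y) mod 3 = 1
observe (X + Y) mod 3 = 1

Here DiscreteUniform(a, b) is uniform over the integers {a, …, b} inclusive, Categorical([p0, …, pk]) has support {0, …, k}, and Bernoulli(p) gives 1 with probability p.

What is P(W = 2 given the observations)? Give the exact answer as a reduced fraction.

P(W = 2 | obs) = 248/2681

Enumerate traces; 12 have nonzero weight after conditioning:
  (Z=0, X=0, Y=1, W=0) weight 1/300
  (Z=0, X=1, Y=0, W=1) weight 9/400
  (Z=0, X=2, Y=2, W=2) weight 1/450
  (Z=1, X=0, Y=1, W=0) weight 1/45
  (Z=1, X=1, Y=0, W=1) weight 1/80
  (Z=1, X=2, Y=2, W=2) weight 1/270
  (Z=2, X=0, Y=1, W=0) weight 1/90
  (Z=2, X=1, Y=0, W=1) weight 1/160
  … 4 more
Group by W:
  weight(W=0) = 53/900
  weight(W=1) = 43/800
  weight(W=2) = 31/2700
Total weight = 53/900 + 43/800 + 31/2700 = 2681/21600
P(W=0 | obs) = 53/900 / 2681/21600 = 1272/2681
P(W=1 | obs) = 43/800 / 2681/21600 = 1161/2681
P(W=2 | obs) = 31/2700 / 2681/21600 = 248/2681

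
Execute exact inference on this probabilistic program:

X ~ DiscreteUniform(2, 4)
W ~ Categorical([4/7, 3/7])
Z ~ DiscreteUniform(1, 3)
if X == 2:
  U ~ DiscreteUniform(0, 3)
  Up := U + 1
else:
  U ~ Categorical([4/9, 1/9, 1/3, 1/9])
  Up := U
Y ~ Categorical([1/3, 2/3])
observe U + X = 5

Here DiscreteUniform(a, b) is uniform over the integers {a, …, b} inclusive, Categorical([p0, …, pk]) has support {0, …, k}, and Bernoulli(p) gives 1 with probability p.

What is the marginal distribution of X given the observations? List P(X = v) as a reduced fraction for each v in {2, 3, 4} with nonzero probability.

Enumerate traces; 36 have nonzero weight after conditioning:
  (X=2, W=0, Z=1, U=3, Y=0) weight 1/189
  (X=2, W=0, Z=1, U=3, Y=1) weight 2/189
  (X=2, W=0, Z=2, U=3, Y=0) weight 1/189
  (X=2, W=0, Z=2, U=3, Y=1) weight 2/189
  (X=2, W=0, Z=3, U=3, Y=0) weight 1/189
  (X=2, W=0, Z=3, U=3, Y=1) weight 2/189
  (X=2, W=1, Z=1, U=3, Y=0) weight 1/252
  (X=2, W=1, Z=1, U=3, Y=1) weight 1/126
  (X=3, W=0, Z=1, U=2, Y=0) weight 4/567
  (X=4, W=0, Z=1, U=1, Y=0) weight 4/1701
  … 26 more
Group by X:
  weight(X=2) = 1/12
  weight(X=3) = 1/9
  weight(X=4) = 1/27
Total weight = 1/12 + 1/9 + 1/27 = 25/108
P(X=2 | obs) = 1/12 / 25/108 = 9/25
P(X=3 | obs) = 1/9 / 25/108 = 12/25
P(X=4 | obs) = 1/27 / 25/108 = 4/25

P(X=2) = 9/25, P(X=3) = 12/25, P(X=4) = 4/25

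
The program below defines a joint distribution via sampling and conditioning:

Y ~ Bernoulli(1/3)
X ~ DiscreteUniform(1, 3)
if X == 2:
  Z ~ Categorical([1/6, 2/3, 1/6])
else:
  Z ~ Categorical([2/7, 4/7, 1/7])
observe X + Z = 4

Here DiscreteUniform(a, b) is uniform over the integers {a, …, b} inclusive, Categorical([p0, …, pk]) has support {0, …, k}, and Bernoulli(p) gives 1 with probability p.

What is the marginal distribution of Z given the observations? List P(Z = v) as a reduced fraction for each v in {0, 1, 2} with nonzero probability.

P(Z=1) = 24/31, P(Z=2) = 7/31

Enumerate traces; 4 have nonzero weight after conditioning:
  (Y=0, X=2, Z=2) weight 1/27
  (Y=0, X=3, Z=1) weight 8/63
  (Y=1, X=2, Z=2) weight 1/54
  (Y=1, X=3, Z=1) weight 4/63
Group by Z:
  weight(Z=1) = 4/21
  weight(Z=2) = 1/18
Total weight = 4/21 + 1/18 = 31/126
P(Z=1 | obs) = 4/21 / 31/126 = 24/31
P(Z=2 | obs) = 1/18 / 31/126 = 7/31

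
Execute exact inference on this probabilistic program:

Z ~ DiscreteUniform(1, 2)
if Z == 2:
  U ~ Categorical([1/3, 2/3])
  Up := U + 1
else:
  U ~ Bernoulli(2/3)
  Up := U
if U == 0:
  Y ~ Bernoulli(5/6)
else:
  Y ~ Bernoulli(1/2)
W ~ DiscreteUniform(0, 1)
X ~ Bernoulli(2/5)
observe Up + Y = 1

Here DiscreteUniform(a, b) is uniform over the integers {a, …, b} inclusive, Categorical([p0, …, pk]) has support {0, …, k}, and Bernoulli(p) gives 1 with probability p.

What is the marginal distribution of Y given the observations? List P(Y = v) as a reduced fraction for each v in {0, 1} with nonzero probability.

Enumerate traces; 12 have nonzero weight after conditioning:
  (Z=1, U=0, Y=1, W=0, X=0) weight 1/24
  (Z=1, U=0, Y=1, W=0, X=1) weight 1/36
  (Z=1, U=0, Y=1, W=1, X=0) weight 1/24
  (Z=1, U=0, Y=1, W=1, X=1) weight 1/36
  (Z=1, U=1, Y=0, W=0, X=0) weight 1/20
  (Z=1, U=1, Y=0, W=0, X=1) weight 1/30
  (Z=1, U=1, Y=0, W=1, X=0) weight 1/20
  (Z=1, U=1, Y=0, W=1, X=1) weight 1/30
  … 4 more
Group by Y:
  weight(Y=0) = 7/36
  weight(Y=1) = 5/36
Total weight = 7/36 + 5/36 = 1/3
P(Y=0 | obs) = 7/36 / 1/3 = 7/12
P(Y=1 | obs) = 5/36 / 1/3 = 5/12

P(Y=0) = 7/12, P(Y=1) = 5/12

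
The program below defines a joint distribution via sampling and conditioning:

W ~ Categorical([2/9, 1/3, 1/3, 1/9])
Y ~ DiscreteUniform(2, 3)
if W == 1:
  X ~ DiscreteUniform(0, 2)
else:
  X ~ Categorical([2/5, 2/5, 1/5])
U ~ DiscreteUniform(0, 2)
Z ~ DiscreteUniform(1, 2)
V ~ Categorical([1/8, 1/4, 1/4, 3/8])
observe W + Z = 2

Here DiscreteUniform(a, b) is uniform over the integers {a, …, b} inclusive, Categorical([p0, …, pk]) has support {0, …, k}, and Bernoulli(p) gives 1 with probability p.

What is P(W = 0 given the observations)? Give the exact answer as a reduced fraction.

Enumerate traces; 144 have nonzero weight after conditioning:
  (W=0, Y=2, X=0, U=0, Z=2, V=0) weight 1/1080
  (W=0, Y=2, X=0, U=0, Z=2, V=1) weight 1/540
  (W=0, Y=2, X=0, U=0, Z=2, V=2) weight 1/540
  (W=0, Y=2, X=0, U=0, Z=2, V=3) weight 1/360
  (W=0, Y=2, X=0, U=1, Z=2, V=0) weight 1/1080
  (W=0, Y=2, X=0, U=1, Z=2, V=1) weight 1/540
  (W=0, Y=2, X=0, U=1, Z=2, V=2) weight 1/540
  (W=0, Y=2, X=0, U=1, Z=2, V=3) weight 1/360
  (W=1, Y=2, X=0, U=0, Z=1, V=0) weight 1/864
  … 135 more
Group by W:
  weight(W=0) = 1/9
  weight(W=1) = 1/6
Total weight = 1/9 + 1/6 = 5/18
P(W=0 | obs) = 1/9 / 5/18 = 2/5
P(W=1 | obs) = 1/6 / 5/18 = 3/5

P(W = 0 | obs) = 2/5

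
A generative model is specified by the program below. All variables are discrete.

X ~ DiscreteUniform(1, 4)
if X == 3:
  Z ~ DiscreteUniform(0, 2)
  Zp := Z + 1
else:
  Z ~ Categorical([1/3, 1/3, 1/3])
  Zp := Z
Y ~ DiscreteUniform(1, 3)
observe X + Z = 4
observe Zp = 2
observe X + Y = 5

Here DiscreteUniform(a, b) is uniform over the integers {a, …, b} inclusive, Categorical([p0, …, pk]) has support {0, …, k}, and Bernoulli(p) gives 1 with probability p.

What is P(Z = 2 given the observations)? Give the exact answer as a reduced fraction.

Enumerate traces; 2 have nonzero weight after conditioning:
  (X=2, Z=2, Y=3) weight 1/36
  (X=3, Z=1, Y=2) weight 1/36
Group by Z:
  weight(Z=1) = 1/36
  weight(Z=2) = 1/36
Total weight = 1/36 + 1/36 = 1/18
P(Z=1 | obs) = 1/36 / 1/18 = 1/2
P(Z=2 | obs) = 1/36 / 1/18 = 1/2

P(Z = 2 | obs) = 1/2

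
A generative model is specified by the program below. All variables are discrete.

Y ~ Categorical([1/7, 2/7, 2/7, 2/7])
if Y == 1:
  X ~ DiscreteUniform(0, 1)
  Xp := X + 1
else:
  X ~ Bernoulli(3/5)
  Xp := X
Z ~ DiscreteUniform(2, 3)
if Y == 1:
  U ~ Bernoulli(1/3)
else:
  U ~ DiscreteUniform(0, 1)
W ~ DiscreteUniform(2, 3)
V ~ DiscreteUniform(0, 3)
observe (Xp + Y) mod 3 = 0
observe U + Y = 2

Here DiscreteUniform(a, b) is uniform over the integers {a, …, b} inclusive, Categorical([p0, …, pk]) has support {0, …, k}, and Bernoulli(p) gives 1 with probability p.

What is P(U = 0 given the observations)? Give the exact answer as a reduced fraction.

P(U = 0 | obs) = 9/14

Enumerate traces; 32 have nonzero weight after conditioning:
  (Y=1, X=1, Z=2, U=1, W=2, V=0) weight 1/336
  (Y=1, X=1, Z=2, U=1, W=2, V=1) weight 1/336
  (Y=1, X=1, Z=2, U=1, W=2, V=2) weight 1/336
  (Y=1, X=1, Z=2, U=1, W=2, V=3) weight 1/336
  (Y=1, X=1, Z=2, U=1, W=3, V=0) weight 1/336
  (Y=1, X=1, Z=2, U=1, W=3, V=1) weight 1/336
  (Y=1, X=1, Z=2, U=1, W=3, V=2) weight 1/336
  (Y=1, X=1, Z=2, U=1, W=3, V=3) weight 1/336
  (Y=2, X=1, Z=2, U=0, W=2, V=0) weight 3/560
  … 23 more
Group by U:
  weight(U=0) = 3/35
  weight(U=1) = 1/21
Total weight = 3/35 + 1/21 = 2/15
P(U=0 | obs) = 3/35 / 2/15 = 9/14
P(U=1 | obs) = 1/21 / 2/15 = 5/14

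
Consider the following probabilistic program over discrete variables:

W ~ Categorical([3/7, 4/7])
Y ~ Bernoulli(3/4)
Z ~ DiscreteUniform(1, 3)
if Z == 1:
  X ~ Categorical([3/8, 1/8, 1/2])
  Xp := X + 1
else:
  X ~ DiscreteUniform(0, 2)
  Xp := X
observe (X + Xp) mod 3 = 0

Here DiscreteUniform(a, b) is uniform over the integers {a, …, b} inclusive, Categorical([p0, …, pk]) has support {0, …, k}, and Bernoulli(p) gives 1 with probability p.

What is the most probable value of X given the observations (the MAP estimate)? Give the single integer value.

Enumerate traces; 12 have nonzero weight after conditioning:
  (W=0, Y=0, Z=1, X=1) weight 1/224
  (W=0, Y=0, Z=2, X=0) weight 1/84
  (W=0, Y=0, Z=3, X=0) weight 1/84
  (W=0, Y=1, Z=1, X=1) weight 3/224
  (W=0, Y=1, Z=2, X=0) weight 1/28
  (W=0, Y=1, Z=3, X=0) weight 1/28
  (W=1, Y=0, Z=1, X=1) weight 1/168
  (W=1, Y=0, Z=2, X=0) weight 1/63
  … 4 more
Group by X:
  weight(X=0) = 2/9
  weight(X=1) = 1/24
Total weight = 2/9 + 1/24 = 19/72
P(X=0 | obs) = 2/9 / 19/72 = 16/19
P(X=1 | obs) = 1/24 / 19/72 = 3/19
argmax = 0

argmax_v P(X = v | obs) = 0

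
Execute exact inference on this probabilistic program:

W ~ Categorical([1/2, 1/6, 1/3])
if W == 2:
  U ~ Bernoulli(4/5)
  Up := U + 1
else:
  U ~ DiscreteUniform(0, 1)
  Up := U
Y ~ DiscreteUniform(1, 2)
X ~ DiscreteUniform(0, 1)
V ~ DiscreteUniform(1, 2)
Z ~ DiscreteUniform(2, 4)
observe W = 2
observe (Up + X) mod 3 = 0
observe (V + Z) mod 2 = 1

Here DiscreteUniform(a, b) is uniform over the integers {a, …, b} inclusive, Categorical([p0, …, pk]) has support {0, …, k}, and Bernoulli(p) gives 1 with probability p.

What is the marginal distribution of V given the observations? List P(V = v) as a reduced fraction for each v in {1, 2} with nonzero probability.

P(V=1) = 2/3, P(V=2) = 1/3

Enumerate traces; 6 have nonzero weight after conditioning:
  (W=2, U=1, Y=1, X=1, V=1, Z=2) weight 1/90
  (W=2, U=1, Y=1, X=1, V=1, Z=4) weight 1/90
  (W=2, U=1, Y=1, X=1, V=2, Z=3) weight 1/90
  (W=2, U=1, Y=2, X=1, V=1, Z=2) weight 1/90
  (W=2, U=1, Y=2, X=1, V=1, Z=4) weight 1/90
  (W=2, U=1, Y=2, X=1, V=2, Z=3) weight 1/90
Group by V:
  weight(V=1) = 2/45
  weight(V=2) = 1/45
Total weight = 2/45 + 1/45 = 1/15
P(V=1 | obs) = 2/45 / 1/15 = 2/3
P(V=2 | obs) = 1/45 / 1/15 = 1/3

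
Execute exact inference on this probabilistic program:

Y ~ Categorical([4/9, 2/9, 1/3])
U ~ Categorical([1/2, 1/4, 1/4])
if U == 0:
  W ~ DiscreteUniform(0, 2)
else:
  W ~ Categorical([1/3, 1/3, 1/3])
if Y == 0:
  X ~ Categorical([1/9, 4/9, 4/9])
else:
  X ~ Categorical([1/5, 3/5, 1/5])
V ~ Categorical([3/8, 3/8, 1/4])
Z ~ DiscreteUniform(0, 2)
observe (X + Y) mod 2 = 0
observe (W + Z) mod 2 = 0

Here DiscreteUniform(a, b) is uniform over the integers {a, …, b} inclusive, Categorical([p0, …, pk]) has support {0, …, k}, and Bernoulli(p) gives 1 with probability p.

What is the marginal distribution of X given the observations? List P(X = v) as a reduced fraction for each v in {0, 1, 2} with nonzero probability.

P(X=0) = 47/208, P(X=1) = 27/104, P(X=2) = 107/208

Enumerate traces; 225 have nonzero weight after conditioning:
  (Y=0, U=0, W=0, X=0, V=0, Z=0) weight 1/972
  (Y=0, U=0, W=0, X=0, V=0, Z=2) weight 1/972
  (Y=0, U=0, W=0, X=0, V=1, Z=0) weight 1/972
  (Y=0, U=0, W=0, X=0, V=1, Z=2) weight 1/972
  (Y=0, U=0, W=0, X=0, V=2, Z=0) weight 1/1458
  (Y=0, U=0, W=0, X=0, V=2, Z=2) weight 1/1458
  (Y=0, U=0, W=0, X=2, V=0, Z=0) weight 1/243
  (Y=0, U=0, W=0, X=2, V=0, Z=2) weight 1/243
  (Y=1, U=0, W=0, X=1, V=0, Z=0) weight 1/360
  … 216 more
Group by X:
  weight(X=0) = 47/729
  weight(X=1) = 2/27
  weight(X=2) = 107/729
Total weight = 47/729 + 2/27 + 107/729 = 208/729
P(X=0 | obs) = 47/729 / 208/729 = 47/208
P(X=1 | obs) = 2/27 / 208/729 = 27/104
P(X=2 | obs) = 107/729 / 208/729 = 107/208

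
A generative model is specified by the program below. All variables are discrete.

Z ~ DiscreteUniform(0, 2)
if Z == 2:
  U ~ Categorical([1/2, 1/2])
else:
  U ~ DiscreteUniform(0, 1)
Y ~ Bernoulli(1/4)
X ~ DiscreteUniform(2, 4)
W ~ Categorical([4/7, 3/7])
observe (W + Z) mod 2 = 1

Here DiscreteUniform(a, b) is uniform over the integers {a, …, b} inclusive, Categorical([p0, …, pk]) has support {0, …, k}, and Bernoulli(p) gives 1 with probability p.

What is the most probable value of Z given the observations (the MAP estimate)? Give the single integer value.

argmax_v P(Z = v | obs) = 1

Enumerate traces; 36 have nonzero weight after conditioning:
  (Z=0, U=0, Y=0, X=2, W=1) weight 1/56
  (Z=0, U=0, Y=0, X=3, W=1) weight 1/56
  (Z=0, U=0, Y=0, X=4, W=1) weight 1/56
  (Z=0, U=0, Y=1, X=2, W=1) weight 1/168
  (Z=0, U=0, Y=1, X=3, W=1) weight 1/168
  (Z=0, U=0, Y=1, X=4, W=1) weight 1/168
  (Z=0, U=1, Y=0, X=2, W=1) weight 1/56
  (Z=0, U=1, Y=0, X=3, W=1) weight 1/56
  (Z=1, U=0, Y=0, X=2, W=0) weight 1/42
  (Z=2, U=0, Y=0, X=2, W=1) weight 1/56
  … 26 more
Group by Z:
  weight(Z=0) = 1/7
  weight(Z=1) = 4/21
  weight(Z=2) = 1/7
Total weight = 1/7 + 4/21 + 1/7 = 10/21
P(Z=0 | obs) = 1/7 / 10/21 = 3/10
P(Z=1 | obs) = 4/21 / 10/21 = 2/5
P(Z=2 | obs) = 1/7 / 10/21 = 3/10
argmax = 1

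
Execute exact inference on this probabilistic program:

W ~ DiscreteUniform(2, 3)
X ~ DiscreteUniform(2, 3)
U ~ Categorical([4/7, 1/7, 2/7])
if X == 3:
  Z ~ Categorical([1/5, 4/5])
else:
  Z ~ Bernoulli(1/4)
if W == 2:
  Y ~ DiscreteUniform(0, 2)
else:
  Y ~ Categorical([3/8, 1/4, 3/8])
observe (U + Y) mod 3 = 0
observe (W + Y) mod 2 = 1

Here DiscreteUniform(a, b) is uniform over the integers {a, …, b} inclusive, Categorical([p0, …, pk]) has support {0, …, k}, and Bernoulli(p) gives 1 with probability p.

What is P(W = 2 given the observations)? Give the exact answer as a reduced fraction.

Enumerate traces; 12 have nonzero weight after conditioning:
  (W=2, X=2, U=2, Z=0, Y=1) weight 1/56
  (W=2, X=2, U=2, Z=1, Y=1) weight 1/168
  (W=2, X=3, U=2, Z=0, Y=1) weight 1/210
  (W=2, X=3, U=2, Z=1, Y=1) weight 2/105
  (W=3, X=2, U=0, Z=0, Y=0) weight 9/224
  (W=3, X=2, U=0, Z=1, Y=0) weight 3/224
  (W=3, X=2, U=1, Z=0, Y=2) weight 9/896
  (W=3, X=2, U=1, Z=1, Y=2) weight 3/896
  … 4 more
Group by W:
  weight(W=2) = 1/21
  weight(W=3) = 15/112
Total weight = 1/21 + 15/112 = 61/336
P(W=2 | obs) = 1/21 / 61/336 = 16/61
P(W=3 | obs) = 15/112 / 61/336 = 45/61

P(W = 2 | obs) = 16/61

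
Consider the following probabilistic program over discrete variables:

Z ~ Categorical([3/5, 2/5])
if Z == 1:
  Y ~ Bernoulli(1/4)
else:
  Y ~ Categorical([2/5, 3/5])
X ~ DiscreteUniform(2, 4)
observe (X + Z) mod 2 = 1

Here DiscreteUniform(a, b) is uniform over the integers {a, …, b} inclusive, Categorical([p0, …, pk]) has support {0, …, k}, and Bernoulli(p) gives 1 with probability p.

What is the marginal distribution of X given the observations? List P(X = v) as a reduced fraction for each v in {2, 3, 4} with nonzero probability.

P(X=2) = 2/7, P(X=3) = 3/7, P(X=4) = 2/7

Enumerate traces; 6 have nonzero weight after conditioning:
  (Z=0, Y=0, X=3) weight 2/25
  (Z=0, Y=1, X=3) weight 3/25
  (Z=1, Y=0, X=2) weight 1/10
  (Z=1, Y=0, X=4) weight 1/10
  (Z=1, Y=1, X=2) weight 1/30
  (Z=1, Y=1, X=4) weight 1/30
Group by X:
  weight(X=2) = 2/15
  weight(X=3) = 1/5
  weight(X=4) = 2/15
Total weight = 2/15 + 1/5 + 2/15 = 7/15
P(X=2 | obs) = 2/15 / 7/15 = 2/7
P(X=3 | obs) = 1/5 / 7/15 = 3/7
P(X=4 | obs) = 2/15 / 7/15 = 2/7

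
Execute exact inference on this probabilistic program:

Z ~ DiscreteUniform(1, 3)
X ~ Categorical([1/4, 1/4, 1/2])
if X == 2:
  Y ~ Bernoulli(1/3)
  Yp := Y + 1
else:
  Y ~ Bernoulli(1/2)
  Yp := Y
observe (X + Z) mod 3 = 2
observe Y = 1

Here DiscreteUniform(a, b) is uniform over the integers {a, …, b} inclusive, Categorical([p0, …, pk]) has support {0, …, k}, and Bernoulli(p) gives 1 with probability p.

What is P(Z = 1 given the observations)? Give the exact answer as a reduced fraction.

P(Z = 1 | obs) = 3/10

Enumerate traces; 3 have nonzero weight after conditioning:
  (Z=1, X=1, Y=1) weight 1/24
  (Z=2, X=0, Y=1) weight 1/24
  (Z=3, X=2, Y=1) weight 1/18
Group by Z:
  weight(Z=1) = 1/24
  weight(Z=2) = 1/24
  weight(Z=3) = 1/18
Total weight = 1/24 + 1/24 + 1/18 = 5/36
P(Z=1 | obs) = 1/24 / 5/36 = 3/10
P(Z=2 | obs) = 1/24 / 5/36 = 3/10
P(Z=3 | obs) = 1/18 / 5/36 = 2/5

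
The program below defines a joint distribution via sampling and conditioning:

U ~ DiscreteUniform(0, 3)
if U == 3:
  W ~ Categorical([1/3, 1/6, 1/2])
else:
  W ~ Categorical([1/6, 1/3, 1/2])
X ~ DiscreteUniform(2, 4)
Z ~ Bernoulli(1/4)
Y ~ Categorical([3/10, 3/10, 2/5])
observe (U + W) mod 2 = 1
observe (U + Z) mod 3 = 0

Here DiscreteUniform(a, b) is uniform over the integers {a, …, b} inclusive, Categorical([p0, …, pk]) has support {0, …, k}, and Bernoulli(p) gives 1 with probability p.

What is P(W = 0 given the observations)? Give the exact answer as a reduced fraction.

P(W = 0 | obs) = 6/23

Enumerate traces; 36 have nonzero weight after conditioning:
  (U=0, W=1, X=2, Z=0, Y=0) weight 1/160
  (U=0, W=1, X=2, Z=0, Y=1) weight 1/160
  (U=0, W=1, X=2, Z=0, Y=2) weight 1/120
  (U=0, W=1, X=3, Z=0, Y=0) weight 1/160
  (U=0, W=1, X=3, Z=0, Y=1) weight 1/160
  (U=0, W=1, X=3, Z=0, Y=2) weight 1/120
  (U=0, W=1, X=4, Z=0, Y=0) weight 1/160
  (U=0, W=1, X=4, Z=0, Y=1) weight 1/160
  (U=3, W=0, X=2, Z=0, Y=0) weight 1/160
  (U=3, W=2, X=2, Z=0, Y=0) weight 3/320
  … 26 more
Group by W:
  weight(W=0) = 1/16
  weight(W=1) = 1/12
  weight(W=2) = 3/32
Total weight = 1/16 + 1/12 + 3/32 = 23/96
P(W=0 | obs) = 1/16 / 23/96 = 6/23
P(W=1 | obs) = 1/12 / 23/96 = 8/23
P(W=2 | obs) = 3/32 / 23/96 = 9/23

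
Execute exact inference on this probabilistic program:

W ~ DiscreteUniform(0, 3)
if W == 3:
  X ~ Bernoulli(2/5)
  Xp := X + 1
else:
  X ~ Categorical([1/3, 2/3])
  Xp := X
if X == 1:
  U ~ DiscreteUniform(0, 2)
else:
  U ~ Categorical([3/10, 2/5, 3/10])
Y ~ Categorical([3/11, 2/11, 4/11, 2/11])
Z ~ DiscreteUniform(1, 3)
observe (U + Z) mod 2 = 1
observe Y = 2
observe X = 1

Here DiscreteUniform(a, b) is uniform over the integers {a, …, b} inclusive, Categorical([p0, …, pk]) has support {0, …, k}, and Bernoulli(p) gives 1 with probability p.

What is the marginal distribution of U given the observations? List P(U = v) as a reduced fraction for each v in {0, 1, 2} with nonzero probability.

Enumerate traces; 20 have nonzero weight after conditioning:
  (W=0, X=1, U=0, Y=2, Z=1) weight 2/297
  (W=0, X=1, U=0, Y=2, Z=3) weight 2/297
  (W=0, X=1, U=1, Y=2, Z=2) weight 2/297
  (W=0, X=1, U=2, Y=2, Z=1) weight 2/297
  (W=0, X=1, U=2, Y=2, Z=3) weight 2/297
  (W=1, X=1, U=0, Y=2, Z=1) weight 2/297
  (W=1, X=1, U=0, Y=2, Z=3) weight 2/297
  (W=1, X=1, U=1, Y=2, Z=2) weight 2/297
  … 12 more
Group by U:
  weight(U=0) = 8/165
  weight(U=1) = 4/165
  weight(U=2) = 8/165
Total weight = 8/165 + 4/165 + 8/165 = 4/33
P(U=0 | obs) = 8/165 / 4/33 = 2/5
P(U=1 | obs) = 4/165 / 4/33 = 1/5
P(U=2 | obs) = 8/165 / 4/33 = 2/5

P(U=0) = 2/5, P(U=1) = 1/5, P(U=2) = 2/5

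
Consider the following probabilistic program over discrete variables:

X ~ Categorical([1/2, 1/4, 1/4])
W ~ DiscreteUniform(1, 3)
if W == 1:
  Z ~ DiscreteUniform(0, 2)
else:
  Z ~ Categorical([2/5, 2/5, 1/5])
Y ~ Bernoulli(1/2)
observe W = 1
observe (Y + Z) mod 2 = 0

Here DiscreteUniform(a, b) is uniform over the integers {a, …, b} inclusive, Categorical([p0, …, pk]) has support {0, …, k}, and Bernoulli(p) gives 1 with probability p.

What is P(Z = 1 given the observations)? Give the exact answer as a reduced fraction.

P(Z = 1 | obs) = 1/3

Enumerate traces; 9 have nonzero weight after conditioning:
  (X=0, W=1, Z=0, Y=0) weight 1/36
  (X=0, W=1, Z=1, Y=1) weight 1/36
  (X=0, W=1, Z=2, Y=0) weight 1/36
  (X=1, W=1, Z=0, Y=0) weight 1/72
  (X=1, W=1, Z=1, Y=1) weight 1/72
  (X=1, W=1, Z=2, Y=0) weight 1/72
  (X=2, W=1, Z=0, Y=0) weight 1/72
  (X=2, W=1, Z=1, Y=1) weight 1/72
  … 1 more
Group by Z:
  weight(Z=0) = 1/18
  weight(Z=1) = 1/18
  weight(Z=2) = 1/18
Total weight = 1/18 + 1/18 + 1/18 = 1/6
P(Z=0 | obs) = 1/18 / 1/6 = 1/3
P(Z=1 | obs) = 1/18 / 1/6 = 1/3
P(Z=2 | obs) = 1/18 / 1/6 = 1/3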